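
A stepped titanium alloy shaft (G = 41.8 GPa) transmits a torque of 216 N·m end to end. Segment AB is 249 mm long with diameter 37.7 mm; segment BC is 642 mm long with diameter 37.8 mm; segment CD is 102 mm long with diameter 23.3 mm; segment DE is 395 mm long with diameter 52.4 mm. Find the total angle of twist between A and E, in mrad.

J_AB = π(0.0377)⁴/32 = 1.98×10^-7 m⁴; J_BC = π(0.0378)⁴/32 = 2.00×10^-7 m⁴; J_CD = π(0.0233)⁴/32 = 2.89×10^-8 m⁴; J_DE = π(0.0524)⁴/32 = 7.40×10^-7 m⁴.
θ = (T/G)·Σ L_i/J_i = (216.0/41.8×10⁹)·(0.249/1.98×10^-7 + 0.642/2.00×10^-7 + 0.102/2.89×10^-8 + 0.395/7.40×10^-7) = 0.04401 rad.

44.0 mrad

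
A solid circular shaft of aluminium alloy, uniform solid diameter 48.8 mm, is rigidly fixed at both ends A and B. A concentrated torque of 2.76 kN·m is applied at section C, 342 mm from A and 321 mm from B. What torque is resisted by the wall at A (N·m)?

1340 N·m

With uniform GJ and both ends fixed, compatibility θ_AC = θ_CB gives T_A·a = T_B·b, together with T_A + T_B = T₀.
T_A = T₀·b/(a+b) = 2760·321/663.0 = 1336 N·m; T_B = 1424 N·m.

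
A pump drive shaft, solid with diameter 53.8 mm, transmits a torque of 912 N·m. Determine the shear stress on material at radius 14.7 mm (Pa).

1.63e7 Pa

J = πd⁴/32 = π(0.0538)⁴/32 = 8.225×10^-7 m⁴.
Shear stress varies linearly with radius: τ = T·r/J = 912.0 × 0.0147 / 8.225×10^-7 = 1.630×10^7 Pa.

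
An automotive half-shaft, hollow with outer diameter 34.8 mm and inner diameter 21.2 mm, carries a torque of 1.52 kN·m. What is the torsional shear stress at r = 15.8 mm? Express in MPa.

193 MPa

J = π(d_o⁴ − d_i⁴)/32 = π(0.0348⁴ − 0.0212⁴)/32 = 1.242×10^-7 m⁴.
Shear stress varies linearly with radius: τ = T·r/J = 1520 × 0.0158 / 1.242×10^-7 = 1.934×10^8 Pa.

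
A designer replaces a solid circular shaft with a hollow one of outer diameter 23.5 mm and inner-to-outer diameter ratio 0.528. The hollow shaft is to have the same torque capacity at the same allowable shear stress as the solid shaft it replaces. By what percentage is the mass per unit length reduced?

Equal τ_max and T ⇒ the solid shaft needs d_s³ = d_o³(1−k⁴), so d_s = 23.5·(1−0.528⁴)^(1/3) = 22.87 mm.
Area ratio A_h/A_s = d_o²(1−k²)/d_s² = (1−k²)/(1−k⁴)^(2/3) = 0.7612.
Mass saving = 1 − 0.7612 = 23.9 %.

23.9 %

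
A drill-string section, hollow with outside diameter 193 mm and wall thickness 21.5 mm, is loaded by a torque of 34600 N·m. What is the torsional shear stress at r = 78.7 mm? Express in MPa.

J = π(d_o⁴ − d_i⁴)/32 = π(0.193⁴ − 0.150⁴)/32 = 8.652×10^-5 m⁴.
Shear stress varies linearly with radius: τ = T·r/J = 34600 × 0.0787 / 8.652×10^-5 = 3.147×10^7 Pa.

31.5 MPa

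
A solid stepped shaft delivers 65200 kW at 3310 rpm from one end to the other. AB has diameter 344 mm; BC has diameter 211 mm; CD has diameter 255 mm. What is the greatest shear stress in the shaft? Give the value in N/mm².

102 N/mm²

ω = 2π·3310/60 = 346.6 rad/s, so T = P/ω = 65200×10³ / 346.6 = 188100 N·m.
Under the same torque, τ_max = 16T/(πd³) is largest where d is smallest — segment BC (d = 211 mm).
τ_max = 16·188100/(π·(0.211)³) = 1.020×10^8 Pa.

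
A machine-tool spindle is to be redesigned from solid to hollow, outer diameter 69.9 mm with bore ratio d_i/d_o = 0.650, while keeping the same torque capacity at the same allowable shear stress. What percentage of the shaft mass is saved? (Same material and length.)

34.2 %

Equal τ_max and T ⇒ the solid shaft needs d_s³ = d_o³(1−k⁴), so d_s = 69.9·(1−0.650⁴)^(1/3) = 65.47 mm.
Area ratio A_h/A_s = d_o²(1−k²)/d_s² = (1−k²)/(1−k⁴)^(2/3) = 0.6584.
Mass saving = 1 − 0.6584 = 34.2 %.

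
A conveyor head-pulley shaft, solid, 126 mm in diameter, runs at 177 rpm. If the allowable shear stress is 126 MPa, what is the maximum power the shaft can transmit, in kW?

917 kW

J = πd⁴/32 = π(0.126)⁴/32 = 2.474×10^-5 m⁴.
T_max = τ_allow·J/r = 1.26×10^8 × 2.474×10^-5 / 0.0630 = 49490 N·m.
ω = 2π·177/60 = 18.54 rad/s, so P_max = T_max·ω = 9.173×10^5 W.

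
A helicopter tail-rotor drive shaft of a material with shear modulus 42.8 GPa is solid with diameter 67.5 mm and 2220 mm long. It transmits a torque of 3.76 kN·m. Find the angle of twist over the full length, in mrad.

J = πd⁴/32 = π(0.0675)⁴/32 = 2.038×10^-6 m⁴.
θ = T·L/(G·J) = 3760 × 2.22 / (42.8×10⁹ × 2.038×10^-6) = 0.09569 rad.

95.7 mrad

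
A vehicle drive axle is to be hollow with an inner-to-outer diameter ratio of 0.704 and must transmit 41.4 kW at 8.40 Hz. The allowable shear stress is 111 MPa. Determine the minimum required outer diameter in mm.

ω = 2π·8.40 = 52.78 rad/s, so T = P/ω = 41.4×10³ / 52.78 = 784.4 N·m.
For a hollow shaft with d_i/d_o = 0.704: τ_max = 16T/(π d_o³ (1−k⁴)), so d_o = [16T/(π τ_allow (1−k⁴))]^(1/3) = [16·784.4/(π·1.11×10^8·0.7544)]^(1/3) = 0.03627 m.

36.3 mm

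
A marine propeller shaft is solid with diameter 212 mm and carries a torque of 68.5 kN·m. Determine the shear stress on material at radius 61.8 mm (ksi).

3.10 ksi

J = πd⁴/32 = π(0.212)⁴/32 = 1.983×10^-4 m⁴.
Shear stress varies linearly with radius: τ = T·r/J = 68500 × 0.0618 / 1.983×10^-4 = 2.135×10^7 Pa.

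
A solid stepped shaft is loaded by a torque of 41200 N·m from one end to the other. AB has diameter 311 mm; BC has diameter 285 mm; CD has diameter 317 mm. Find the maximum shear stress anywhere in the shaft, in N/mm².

9.06 N/mm²

Under the same torque, τ_max = 16T/(πd³) is largest where d is smallest — segment BC (d = 285 mm).
τ_max = 16·41200/(π·(0.285)³) = 9.064×10^6 Pa.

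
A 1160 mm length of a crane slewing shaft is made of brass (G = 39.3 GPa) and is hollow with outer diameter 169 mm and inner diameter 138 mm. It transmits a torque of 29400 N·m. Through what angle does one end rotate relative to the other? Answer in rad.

J = π(d_o⁴ − d_i⁴)/32 = π(0.169⁴ − 0.138⁴)/32 = 4.448×10^-5 m⁴.
θ = T·L/(G·J) = 29400 × 1.16 / (39.3×10⁹ × 4.448×10^-5) = 0.01951 rad.

0.0195 rad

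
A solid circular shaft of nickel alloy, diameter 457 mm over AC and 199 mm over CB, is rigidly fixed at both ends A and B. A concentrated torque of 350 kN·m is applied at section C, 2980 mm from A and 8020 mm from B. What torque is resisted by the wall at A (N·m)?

345000 N·m

Compatibility: T_A·a/J_AC = T_B·b/J_CB with T_A + T_B = T₀.
J_AC = 4.28×10^-3 m⁴, J_CB = 1.54×10^-4 m⁴, so T_A = T₀·(J_AC/a)/((J_AC/a)+(J_CB/b)) = 345400 N·m, T_B = 4614 N·m.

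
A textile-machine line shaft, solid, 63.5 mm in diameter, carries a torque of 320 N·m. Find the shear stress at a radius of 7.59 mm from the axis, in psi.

J = πd⁴/32 = π(0.0635)⁴/32 = 1.596×10^-6 m⁴.
Shear stress varies linearly with radius: τ = T·r/J = 320.0 × 0.00759 / 1.596×10^-6 = 1.522×10^6 Pa.

221 psi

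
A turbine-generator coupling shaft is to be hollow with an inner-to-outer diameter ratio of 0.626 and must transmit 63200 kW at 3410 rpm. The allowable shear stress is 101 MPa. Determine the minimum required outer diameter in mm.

219 mm

ω = 2π·3410/60 = 357.1 rad/s, so T = P/ω = 63200×10³ / 357.1 = 177000 N·m.
For a hollow shaft with d_i/d_o = 0.626: τ_max = 16T/(π d_o³ (1−k⁴)), so d_o = [16T/(π τ_allow (1−k⁴))]^(1/3) = [16·177000/(π·1.01×10^8·0.8464)]^(1/3) = 0.2193 m.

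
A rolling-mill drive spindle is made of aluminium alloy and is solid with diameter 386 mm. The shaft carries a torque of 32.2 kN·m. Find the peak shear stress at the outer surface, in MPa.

2.85 MPa

J = πd⁴/32 = π(0.386)⁴/32 = 2.179×10^-3 m⁴.
τ_max = T·r/J = 32200 × 0.193 / 2.179×10^-3 = 2.851×10^6 Pa.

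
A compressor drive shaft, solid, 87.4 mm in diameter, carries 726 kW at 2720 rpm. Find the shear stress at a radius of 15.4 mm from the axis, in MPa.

ω = 2π·2720/60 = 284.8 rad/s, so T = P/ω = 726×10³ / 284.8 = 2549 N·m.
J = πd⁴/32 = π(0.0874)⁴/32 = 5.729×10^-6 m⁴.
Shear stress varies linearly with radius: τ = T·r/J = 2549 × 0.0154 / 5.729×10^-6 = 6.852×10^6 Pa.

6.85 MPa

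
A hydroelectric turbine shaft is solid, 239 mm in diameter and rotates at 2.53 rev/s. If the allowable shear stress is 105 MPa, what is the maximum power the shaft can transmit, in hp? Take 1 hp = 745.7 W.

J = πd⁴/32 = π(0.239)⁴/32 = 3.203×10^-4 m⁴.
T_max = τ_allow·J/r = 1.05×10^8 × 3.203×10^-4 / 0.119 = 281500 N·m.
ω = 2π·2.53 = 15.90 rad/s, so P_max = T_max·ω = 4.474×10^6 W.

6000 hp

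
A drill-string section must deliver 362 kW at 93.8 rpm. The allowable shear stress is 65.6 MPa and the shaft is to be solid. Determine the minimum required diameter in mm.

ω = 2π·93.8/60 = 9.823 rad/s, so T = P/ω = 362×10³ / 9.823 = 36850 N·m.
For a solid shaft τ_max = 16T/(πd³), so d = (16T/(π τ_allow))^(1/3) = (16·36850/(π·6.56×10^7))^(1/3) = 0.1420 m.

142 mm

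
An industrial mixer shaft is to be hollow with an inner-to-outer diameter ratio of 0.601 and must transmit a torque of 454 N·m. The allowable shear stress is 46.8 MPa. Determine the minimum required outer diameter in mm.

For a hollow shaft with d_i/d_o = 0.601: τ_max = 16T/(π d_o³ (1−k⁴)), so d_o = [16T/(π τ_allow (1−k⁴))]^(1/3) = [16·454.0/(π·4.68×10^7·0.8695)]^(1/3) = 0.03844 m.

38.4 mm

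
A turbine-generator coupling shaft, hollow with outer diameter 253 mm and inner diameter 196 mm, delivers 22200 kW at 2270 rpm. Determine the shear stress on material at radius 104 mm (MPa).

ω = 2π·2270/60 = 237.7 rad/s, so T = P/ω = 22200×10³ / 237.7 = 93390 N·m.
J = π(d_o⁴ − d_i⁴)/32 = π(0.253⁴ − 0.196⁴)/32 = 2.574×10^-4 m⁴.
Shear stress varies linearly with radius: τ = T·r/J = 93390 × 0.104 / 2.574×10^-4 = 3.774×10^7 Pa.

37.7 MPa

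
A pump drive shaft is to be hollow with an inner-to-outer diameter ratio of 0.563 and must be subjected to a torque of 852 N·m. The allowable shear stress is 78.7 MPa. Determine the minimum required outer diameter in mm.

39.4 mm

For a hollow shaft with d_i/d_o = 0.563: τ_max = 16T/(π d_o³ (1−k⁴)), so d_o = [16T/(π τ_allow (1−k⁴))]^(1/3) = [16·852.0/(π·7.87×10^7·0.8995)]^(1/3) = 0.03943 m.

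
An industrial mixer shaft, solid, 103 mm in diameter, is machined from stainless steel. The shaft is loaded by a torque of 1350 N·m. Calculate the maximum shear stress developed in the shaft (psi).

J = πd⁴/32 = π(0.103)⁴/32 = 1.105×10^-5 m⁴.
τ_max = T·r/J = 1350 × 0.0515 / 1.105×10^-5 = 6.292×10^6 Pa.

913 psi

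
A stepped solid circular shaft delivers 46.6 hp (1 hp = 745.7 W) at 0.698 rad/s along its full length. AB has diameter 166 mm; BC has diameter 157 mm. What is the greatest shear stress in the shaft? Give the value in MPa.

ω = 0.698 rad/s, so T = P/ω = 46.6×745.7 / 0.6980 = 49780 N·m.
Under the same torque, τ_max = 16T/(πd³) is largest where d is smallest — segment BC (d = 157 mm).
τ_max = 16·49780/(π·(0.157)³) = 6.552×10^7 Pa.

65.5 MPa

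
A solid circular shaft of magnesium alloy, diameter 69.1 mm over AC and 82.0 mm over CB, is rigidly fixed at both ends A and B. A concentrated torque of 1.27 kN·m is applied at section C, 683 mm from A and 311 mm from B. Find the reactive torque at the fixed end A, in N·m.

Compatibility: T_A·a/J_AC = T_B·b/J_CB with T_A + T_B = T₀.
J_AC = 2.24×10^-6 m⁴, J_CB = 4.44×10^-6 m⁴, so T_A = T₀·(J_AC/a)/((J_AC/a)+(J_CB/b)) = 237.2 N·m, T_B = 1033 N·m.

237 N·m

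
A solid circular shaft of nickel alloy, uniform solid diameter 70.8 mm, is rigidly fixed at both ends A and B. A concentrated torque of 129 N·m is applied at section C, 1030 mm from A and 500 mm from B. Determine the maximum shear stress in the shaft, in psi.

With uniform GJ and both ends fixed, compatibility θ_AC = θ_CB gives T_A·a = T_B·b, together with T_A + T_B = T₀.
T_A = T₀·b/(a+b) = 129.0·500/1530 = 42.16 N·m; T_B = 86.84 N·m.
τ in each portion: τ_AC = 6.05×10^5 Pa, τ_CB = 1.25×10^6 Pa; maximum is in CB.
τ_max = T_CB·r/J = 86.84·0.0354/2.47×10^-6 = 1.246×10^6 Pa.

181 psi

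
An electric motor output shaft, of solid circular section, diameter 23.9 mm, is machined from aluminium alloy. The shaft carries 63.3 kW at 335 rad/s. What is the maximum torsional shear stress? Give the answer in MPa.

ω = 335 rad/s, so T = P/ω = 63.3×10³ / 335.0 = 189.0 N·m.
J = πd⁴/32 = π(0.0239)⁴/32 = 3.203×10^-8 m⁴.
τ_max = T·r/J = 189.0 × 0.0119 / 3.203×10^-8 = 7.049×10^7 Pa.

70.5 MPa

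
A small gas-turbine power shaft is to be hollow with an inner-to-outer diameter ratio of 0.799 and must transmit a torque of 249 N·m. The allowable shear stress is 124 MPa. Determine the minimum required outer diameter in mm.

25.8 mm

For a hollow shaft with d_i/d_o = 0.799: τ_max = 16T/(π d_o³ (1−k⁴)), so d_o = [16T/(π τ_allow (1−k⁴))]^(1/3) = [16·249.0/(π·1.24×10^8·0.5924)]^(1/3) = 0.02584 m.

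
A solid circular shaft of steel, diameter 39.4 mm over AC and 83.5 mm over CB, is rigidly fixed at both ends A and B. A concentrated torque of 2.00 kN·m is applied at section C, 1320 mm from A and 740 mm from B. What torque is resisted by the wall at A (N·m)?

54.1 N·m

Compatibility: T_A·a/J_AC = T_B·b/J_CB with T_A + T_B = T₀.
J_AC = 2.37×10^-7 m⁴, J_CB = 4.77×10^-6 m⁴, so T_A = T₀·(J_AC/a)/((J_AC/a)+(J_CB/b)) = 54.08 N·m, T_B = 1946 N·m.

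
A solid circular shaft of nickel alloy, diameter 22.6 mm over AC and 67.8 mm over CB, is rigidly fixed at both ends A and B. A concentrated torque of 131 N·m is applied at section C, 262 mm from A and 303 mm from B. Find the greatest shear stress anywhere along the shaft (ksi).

Compatibility: T_A·a/J_AC = T_B·b/J_CB with T_A + T_B = T₀.
J_AC = 2.56×10^-8 m⁴, J_CB = 2.07×10^-6 m⁴, so T_A = T₀·(J_AC/a)/((J_AC/a)+(J_CB/b)) = 1.844 N·m, T_B = 129.2 N·m.
τ in each portion: τ_AC = 8.14×10^5 Pa, τ_CB = 2.11×10^6 Pa; maximum is in CB.
τ_max = T_CB·r/J = 129.2·0.0339/2.07×10^-6 = 2.111×10^6 Pa.

0.306 ksi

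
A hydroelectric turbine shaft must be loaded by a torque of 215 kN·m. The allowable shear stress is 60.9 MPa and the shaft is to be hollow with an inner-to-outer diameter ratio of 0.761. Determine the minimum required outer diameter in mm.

For a hollow shaft with d_i/d_o = 0.761: τ_max = 16T/(π d_o³ (1−k⁴)), so d_o = [16T/(π τ_allow (1−k⁴))]^(1/3) = [16·215000/(π·6.09×10^7·0.6646)]^(1/3) = 0.3002 m.

300 mm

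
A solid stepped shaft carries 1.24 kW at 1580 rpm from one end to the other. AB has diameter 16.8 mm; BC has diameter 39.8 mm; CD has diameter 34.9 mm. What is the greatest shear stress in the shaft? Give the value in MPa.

8.05 MPa

ω = 2π·1580/60 = 165.5 rad/s, so T = P/ω = 1.24×10³ / 165.5 = 7.494 N·m.
Under the same torque, τ_max = 16T/(πd³) is largest where d is smallest — segment AB (d = 16.8 mm).
τ_max = 16·7.494/(π·(0.0168)³) = 8.050×10^6 Pa.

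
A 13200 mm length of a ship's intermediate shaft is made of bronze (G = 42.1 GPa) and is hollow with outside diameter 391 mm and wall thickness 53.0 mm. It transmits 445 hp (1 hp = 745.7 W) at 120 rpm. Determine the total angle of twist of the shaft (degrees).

0.288°

ω = 2π·120/60 = 12.57 rad/s, so T = P/ω = 445×745.7 / 12.57 = 26410 N·m.
J = π(d_o⁴ − d_i⁴)/32 = π(0.391⁴ − 0.285⁴)/32 = 1.647×10^-3 m⁴.
θ = T·L/(G·J) = 26410 × 13.2 / (42.1×10⁹ × 1.647×10^-3) = 5.027×10^-3 rad.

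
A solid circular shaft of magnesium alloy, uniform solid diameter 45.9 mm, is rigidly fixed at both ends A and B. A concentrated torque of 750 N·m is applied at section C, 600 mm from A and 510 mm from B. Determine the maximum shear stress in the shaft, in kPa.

21400 kPa

With uniform GJ and both ends fixed, compatibility θ_AC = θ_CB gives T_A·a = T_B·b, together with T_A + T_B = T₀.
T_A = T₀·b/(a+b) = 750.0·510/1110 = 344.6 N·m; T_B = 405.4 N·m.
τ in each portion: τ_AC = 1.81×10^7 Pa, τ_CB = 2.14×10^7 Pa; maximum is in CB.
τ_max = T_CB·r/J = 405.4·0.0229/4.36×10^-7 = 2.135×10^7 Pa.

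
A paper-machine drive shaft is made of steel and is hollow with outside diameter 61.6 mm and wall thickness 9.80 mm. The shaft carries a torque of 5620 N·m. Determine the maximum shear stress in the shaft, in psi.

22700 psi

J = π(d_o⁴ − d_i⁴)/32 = π(0.0616⁴ − 0.0420⁴)/32 = 1.108×10^-6 m⁴.
τ_max = T·r/J = 5620 × 0.0308 / 1.108×10^-6 = 1.562×10^8 Pa.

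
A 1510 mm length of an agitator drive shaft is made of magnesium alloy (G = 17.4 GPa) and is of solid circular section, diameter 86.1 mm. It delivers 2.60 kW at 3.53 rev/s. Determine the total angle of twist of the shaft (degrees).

0.108°

ω = 2π·3.53 = 22.18 rad/s, so T = P/ω = 2.60×10³ / 22.18 = 117.2 N·m.
J = πd⁴/32 = π(0.0861)⁴/32 = 5.395×10^-6 m⁴.
θ = T·L/(G·J) = 117.2 × 1.51 / (17.4×10⁹ × 5.395×10^-6) = 1.886×10^-3 rad.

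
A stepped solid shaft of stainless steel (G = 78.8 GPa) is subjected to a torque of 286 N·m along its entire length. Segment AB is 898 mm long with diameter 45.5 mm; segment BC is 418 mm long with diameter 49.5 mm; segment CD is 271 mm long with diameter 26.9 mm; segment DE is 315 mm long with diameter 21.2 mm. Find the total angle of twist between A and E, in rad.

J_AB = π(0.0455)⁴/32 = 4.21×10^-7 m⁴; J_BC = π(0.0495)⁴/32 = 5.89×10^-7 m⁴; J_CD = π(0.0269)⁴/32 = 5.14×10^-8 m⁴; J_DE = π(0.0212)⁴/32 = 1.98×10^-8 m⁴.
θ = (T/G)·Σ L_i/J_i = (286.0/78.8×10⁹)·(0.898/4.21×10^-7 + 0.418/5.89×10^-7 + 0.271/5.14×10^-8 + 0.315/1.98×10^-8) = 0.08710 rad.

0.0871 rad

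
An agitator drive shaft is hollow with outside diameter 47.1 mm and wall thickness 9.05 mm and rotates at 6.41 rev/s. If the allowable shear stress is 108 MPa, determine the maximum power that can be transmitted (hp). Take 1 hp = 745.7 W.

102 hp

J = π(d_o⁴ − d_i⁴)/32 = π(0.0471⁴ − 0.0290⁴)/32 = 4.137×10^-7 m⁴.
T_max = τ_allow·J/r = 1.08×10^8 × 4.137×10^-7 / 0.0236 = 1897 N·m.
ω = 2π·6.41 = 40.28 rad/s, so P_max = T_max·ω = 7.641×10^4 W.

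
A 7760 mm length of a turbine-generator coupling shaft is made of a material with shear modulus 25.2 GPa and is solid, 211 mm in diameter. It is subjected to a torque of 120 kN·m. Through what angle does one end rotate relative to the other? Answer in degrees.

J = πd⁴/32 = π(0.211)⁴/32 = 1.946×10^-4 m⁴.
θ = T·L/(G·J) = 120000 × 7.76 / (25.2×10⁹ × 1.946×10^-4) = 0.1899 rad.

10.9°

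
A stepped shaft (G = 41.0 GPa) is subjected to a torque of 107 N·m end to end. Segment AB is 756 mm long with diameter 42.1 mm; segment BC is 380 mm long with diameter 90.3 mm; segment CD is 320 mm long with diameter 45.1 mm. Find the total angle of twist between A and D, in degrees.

J_AB = π(0.0421)⁴/32 = 3.08×10^-7 m⁴; J_BC = π(0.0903)⁴/32 = 6.53×10^-6 m⁴; J_CD = π(0.0451)⁴/32 = 4.06×10^-7 m⁴.
θ = (T/G)·Σ L_i/J_i = (107.0/41.0×10⁹)·(0.756/3.08×10^-7 + 0.380/6.53×10^-6 + 0.320/4.06×10^-7) = 8.605×10^-3 rad.

0.493°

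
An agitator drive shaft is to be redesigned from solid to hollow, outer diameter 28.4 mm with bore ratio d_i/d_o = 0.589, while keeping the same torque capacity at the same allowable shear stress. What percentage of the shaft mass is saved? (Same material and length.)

28.9 %

Equal τ_max and T ⇒ the solid shaft needs d_s³ = d_o³(1−k⁴), so d_s = 28.4·(1−0.589⁴)^(1/3) = 27.21 mm.
Area ratio A_h/A_s = d_o²(1−k²)/d_s² = (1−k²)/(1−k⁴)^(2/3) = 0.7114.
Mass saving = 1 − 0.7114 = 28.9 %.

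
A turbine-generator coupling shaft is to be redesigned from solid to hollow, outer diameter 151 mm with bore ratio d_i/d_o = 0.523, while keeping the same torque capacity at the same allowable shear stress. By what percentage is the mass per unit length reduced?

23.5 %

Equal τ_max and T ⇒ the solid shaft needs d_s³ = d_o³(1−k⁴), so d_s = 151·(1−0.523⁴)^(1/3) = 147.1 mm.
Area ratio A_h/A_s = d_o²(1−k²)/d_s² = (1−k²)/(1−k⁴)^(2/3) = 0.7651.
Mass saving = 1 − 0.7651 = 23.5 %.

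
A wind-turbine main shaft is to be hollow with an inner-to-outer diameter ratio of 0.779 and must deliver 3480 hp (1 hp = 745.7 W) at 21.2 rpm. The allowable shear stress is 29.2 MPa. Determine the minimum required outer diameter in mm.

ω = 2π·21.2/60 = 2.220 rad/s, so T = P/ω = 3480×745.7 / 2.220 = 1.169e6 N·m.
For a hollow shaft with d_i/d_o = 0.779: τ_max = 16T/(π d_o³ (1−k⁴)), so d_o = [16T/(π τ_allow (1−k⁴))]^(1/3) = [16·1.169e6/(π·2.92×10^7·0.6317)]^(1/3) = 0.6859 m.

686 mm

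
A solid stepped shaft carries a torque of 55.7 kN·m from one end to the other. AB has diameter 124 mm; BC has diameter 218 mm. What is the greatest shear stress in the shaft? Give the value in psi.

Under the same torque, τ_max = 16T/(πd³) is largest where d is smallest — segment AB (d = 124 mm).
τ_max = 16·55700/(π·(0.124)³) = 1.488×10^8 Pa.

21600 psi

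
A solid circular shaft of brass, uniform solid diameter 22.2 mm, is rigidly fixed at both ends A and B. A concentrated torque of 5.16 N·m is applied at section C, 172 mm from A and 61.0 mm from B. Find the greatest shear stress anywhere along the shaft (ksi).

0.257 ksi

With uniform GJ and both ends fixed, compatibility θ_AC = θ_CB gives T_A·a = T_B·b, together with T_A + T_B = T₀.
T_A = T₀·b/(a+b) = 5.160·61.0/233.0 = 1.351 N·m; T_B = 3.809 N·m.
τ in each portion: τ_AC = 6.29×10^5 Pa, τ_CB = 1.77×10^6 Pa; maximum is in CB.
τ_max = T_CB·r/J = 3.809·0.0111/2.38×10^-8 = 1.773×10^6 Pa.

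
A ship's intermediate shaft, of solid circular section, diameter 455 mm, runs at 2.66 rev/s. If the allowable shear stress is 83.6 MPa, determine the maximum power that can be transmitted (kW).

25800 kW

J = πd⁴/32 = π(0.455)⁴/32 = 4.208×10^-3 m⁴.
T_max = τ_allow·J/r = 8.36×10^7 × 4.208×10^-3 / 0.228 = 1.546e6 N·m.
ω = 2π·2.66 = 16.71 rad/s, so P_max = T_max·ω = 2.584×10^7 W.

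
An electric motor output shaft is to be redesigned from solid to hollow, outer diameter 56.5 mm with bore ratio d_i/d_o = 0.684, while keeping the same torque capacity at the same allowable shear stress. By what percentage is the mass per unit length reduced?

37.3 %

Equal τ_max and T ⇒ the solid shaft needs d_s³ = d_o³(1−k⁴), so d_s = 56.5·(1−0.684⁴)^(1/3) = 52.03 mm.
Area ratio A_h/A_s = d_o²(1−k²)/d_s² = (1−k²)/(1−k⁴)^(2/3) = 0.6274.
Mass saving = 1 − 0.6274 = 37.3 %.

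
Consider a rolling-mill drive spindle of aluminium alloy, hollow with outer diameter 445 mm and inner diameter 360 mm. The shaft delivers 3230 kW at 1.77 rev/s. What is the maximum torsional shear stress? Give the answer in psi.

4260 psi

ω = 2π·1.77 = 11.12 rad/s, so T = P/ω = 3230×10³ / 11.12 = 290400 N·m.
J = π(d_o⁴ − d_i⁴)/32 = π(0.445⁴ − 0.360⁴)/32 = 2.201×10^-3 m⁴.
τ_max = T·r/J = 290400 × 0.223 / 2.201×10^-3 = 2.936×10^7 Pa.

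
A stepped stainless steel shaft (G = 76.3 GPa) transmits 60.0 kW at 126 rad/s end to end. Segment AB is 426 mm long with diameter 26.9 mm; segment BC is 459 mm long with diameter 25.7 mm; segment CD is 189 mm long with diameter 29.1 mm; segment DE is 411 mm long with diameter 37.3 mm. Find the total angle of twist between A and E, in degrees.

8.53°

ω = 126 rad/s, so T = P/ω = 60.0×10³ / 126.0 = 476.2 N·m.
J_AB = π(0.0269)⁴/32 = 5.14×10^-8 m⁴; J_BC = π(0.0257)⁴/32 = 4.28×10^-8 m⁴; J_CD = π(0.0291)⁴/32 = 7.04×10^-8 m⁴; J_DE = π(0.0373)⁴/32 = 1.90×10^-7 m⁴.
θ = (T/G)·Σ L_i/J_i = (476.2/76.3×10⁹)·(0.426/5.14×10^-8 + 0.459/4.28×10^-8 + 0.189/7.04×10^-8 + 0.411/1.90×10^-7) = 0.1489 rad.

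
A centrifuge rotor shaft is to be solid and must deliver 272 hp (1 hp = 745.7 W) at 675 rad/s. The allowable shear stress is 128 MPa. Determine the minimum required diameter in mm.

22.9 mm

ω = 675 rad/s, so T = P/ω = 272×745.7 / 675.0 = 300.5 N·m.
For a solid shaft τ_max = 16T/(πd³), so d = (16T/(π τ_allow))^(1/3) = (16·300.5/(π·1.28×10^8))^(1/3) = 0.02287 m.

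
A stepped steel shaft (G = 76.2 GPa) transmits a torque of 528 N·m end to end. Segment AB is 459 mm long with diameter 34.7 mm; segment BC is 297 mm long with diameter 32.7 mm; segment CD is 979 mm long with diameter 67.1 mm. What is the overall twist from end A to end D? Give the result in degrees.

J_AB = π(0.0347)⁴/32 = 1.42×10^-7 m⁴; J_BC = π(0.0327)⁴/32 = 1.12×10^-7 m⁴; J_CD = π(0.0671)⁴/32 = 1.99×10^-6 m⁴.
θ = (T/G)·Σ L_i/J_i = (528.0/76.2×10⁹)·(0.459/1.42×10^-7 + 0.297/1.12×10^-7 + 0.979/1.99×10^-6) = 0.04409 rad.

2.53°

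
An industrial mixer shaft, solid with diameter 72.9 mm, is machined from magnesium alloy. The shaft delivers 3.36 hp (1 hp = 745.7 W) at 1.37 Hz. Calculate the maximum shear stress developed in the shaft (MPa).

3.83 MPa

ω = 2π·1.37 = 8.608 rad/s, so T = P/ω = 3.36×745.7 / 8.608 = 291.1 N·m.
J = πd⁴/32 = π(0.0729)⁴/32 = 2.773×10^-6 m⁴.
τ_max = T·r/J = 291.1 × 0.0365 / 2.773×10^-6 = 3.826×10^6 Pa.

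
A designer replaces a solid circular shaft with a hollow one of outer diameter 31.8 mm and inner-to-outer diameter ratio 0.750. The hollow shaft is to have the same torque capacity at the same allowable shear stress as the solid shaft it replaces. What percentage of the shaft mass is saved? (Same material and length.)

Equal τ_max and T ⇒ the solid shaft needs d_s³ = d_o³(1−k⁴), so d_s = 31.8·(1−0.750⁴)^(1/3) = 28.01 mm.
Area ratio A_h/A_s = d_o²(1−k²)/d_s² = (1−k²)/(1−k⁴)^(2/3) = 0.5638.
Mass saving = 1 − 0.5638 = 43.6 %.

43.6 %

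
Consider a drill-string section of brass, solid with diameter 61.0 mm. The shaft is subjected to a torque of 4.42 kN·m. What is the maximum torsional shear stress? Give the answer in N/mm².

J = πd⁴/32 = π(0.0610)⁴/32 = 1.359×10^-6 m⁴.
τ_max = T·r/J = 4420 × 0.0305 / 1.359×10^-6 = 9.918×10^7 Pa.

99.2 N/mm²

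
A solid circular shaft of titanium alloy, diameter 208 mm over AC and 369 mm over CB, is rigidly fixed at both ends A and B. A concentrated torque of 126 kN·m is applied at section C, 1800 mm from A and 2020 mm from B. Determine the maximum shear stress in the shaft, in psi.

1660 psi

Compatibility: T_A·a/J_AC = T_B·b/J_CB with T_A + T_B = T₀.
J_AC = 1.84×10^-4 m⁴, J_CB = 1.82×10^-3 m⁴, so T_A = T₀·(J_AC/a)/((J_AC/a)+(J_CB/b)) = 12820 N·m, T_B = 113200 N·m.
τ in each portion: τ_AC = 7.26×10^6 Pa, τ_CB = 1.15×10^7 Pa; maximum is in CB.
τ_max = T_CB·r/J = 113200·0.184/1.82×10^-3 = 1.147×10^7 Pa.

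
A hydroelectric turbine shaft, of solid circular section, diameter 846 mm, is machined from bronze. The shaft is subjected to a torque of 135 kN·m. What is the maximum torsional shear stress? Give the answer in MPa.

J = πd⁴/32 = π(0.846)⁴/32 = 0.05029 m⁴.
τ_max = T·r/J = 135000 × 0.423 / 0.05029 = 1.136×10^6 Pa.

1.14 MPa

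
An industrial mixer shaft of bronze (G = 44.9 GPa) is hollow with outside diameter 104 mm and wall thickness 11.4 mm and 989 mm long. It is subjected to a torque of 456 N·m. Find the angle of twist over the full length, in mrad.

J = π(d_o⁴ − d_i⁴)/32 = π(0.104⁴ − 0.0812⁴)/32 = 7.217×10^-6 m⁴.
θ = T·L/(G·J) = 456.0 × 0.989 / (44.9×10⁹ × 7.217×10^-6) = 1.392×10^-3 rad.

1.39 mrad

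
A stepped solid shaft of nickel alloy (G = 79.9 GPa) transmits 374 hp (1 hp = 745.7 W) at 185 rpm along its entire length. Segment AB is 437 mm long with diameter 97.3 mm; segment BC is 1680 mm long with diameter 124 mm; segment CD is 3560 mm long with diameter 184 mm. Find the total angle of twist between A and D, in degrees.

1.59°

ω = 2π·185/60 = 19.37 rad/s, so T = P/ω = 374×745.7 / 19.37 = 14400 N·m.
J_AB = π(0.0973)⁴/32 = 8.80×10^-6 m⁴; J_BC = π(0.124)⁴/32 = 2.32×10^-5 m⁴; J_CD = π(0.184)⁴/32 = 1.13×10^-4 m⁴.
θ = (T/G)·Σ L_i/J_i = (14400/79.9×10⁹)·(0.437/8.80×10^-6 + 1.68/2.32×10^-5 + 3.56/1.13×10^-4) = 0.02769 rad.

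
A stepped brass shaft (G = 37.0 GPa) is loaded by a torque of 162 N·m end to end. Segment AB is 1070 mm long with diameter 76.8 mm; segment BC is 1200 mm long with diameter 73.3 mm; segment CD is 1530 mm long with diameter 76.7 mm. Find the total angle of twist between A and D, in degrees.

J_AB = π(0.0768)⁴/32 = 3.42×10^-6 m⁴; J_BC = π(0.0733)⁴/32 = 2.83×10^-6 m⁴; J_CD = π(0.0767)⁴/32 = 3.40×10^-6 m⁴.
θ = (T/G)·Σ L_i/J_i = (162.0/37.0×10⁹)·(1.07/3.42×10^-6 + 1.20/2.83×10^-6 + 1.53/3.40×10^-6) = 5.197×10^-3 rad.

0.298°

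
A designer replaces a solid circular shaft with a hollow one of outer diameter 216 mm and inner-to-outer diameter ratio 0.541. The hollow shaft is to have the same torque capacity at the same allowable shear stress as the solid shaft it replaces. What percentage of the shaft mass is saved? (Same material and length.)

24.9 %

Equal τ_max and T ⇒ the solid shaft needs d_s³ = d_o³(1−k⁴), so d_s = 216·(1−0.541⁴)^(1/3) = 209.6 mm.
Area ratio A_h/A_s = d_o²(1−k²)/d_s² = (1−k²)/(1−k⁴)^(2/3) = 0.7508.
Mass saving = 1 − 0.7508 = 24.9 %.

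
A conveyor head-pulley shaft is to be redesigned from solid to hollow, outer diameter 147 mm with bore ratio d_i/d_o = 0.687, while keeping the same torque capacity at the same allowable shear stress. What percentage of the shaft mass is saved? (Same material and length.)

37.5 %

Equal τ_max and T ⇒ the solid shaft needs d_s³ = d_o³(1−k⁴), so d_s = 147·(1−0.687⁴)^(1/3) = 135.2 mm.
Area ratio A_h/A_s = d_o²(1−k²)/d_s² = (1−k²)/(1−k⁴)^(2/3) = 0.6246.
Mass saving = 1 − 0.6246 = 37.5 %.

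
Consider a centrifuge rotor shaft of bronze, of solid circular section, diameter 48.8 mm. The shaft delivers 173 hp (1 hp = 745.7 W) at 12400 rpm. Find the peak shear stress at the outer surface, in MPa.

ω = 2π·12400/60 = 1299 rad/s, so T = P/ω = 173×745.7 / 1299 = 99.35 N·m.
J = πd⁴/32 = π(0.0488)⁴/32 = 5.568×10^-7 m⁴.
τ_max = T·r/J = 99.35 × 0.0244 / 5.568×10^-7 = 4.354×10^6 Pa.

4.35 MPa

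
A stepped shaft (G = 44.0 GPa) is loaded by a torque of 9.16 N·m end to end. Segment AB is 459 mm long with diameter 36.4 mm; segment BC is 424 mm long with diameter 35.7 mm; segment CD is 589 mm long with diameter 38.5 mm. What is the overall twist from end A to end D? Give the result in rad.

0.00168 rad

J_AB = π(0.0364)⁴/32 = 1.72×10^-7 m⁴; J_BC = π(0.0357)⁴/32 = 1.59×10^-7 m⁴; J_CD = π(0.0385)⁴/32 = 2.16×10^-7 m⁴.
θ = (T/G)·Σ L_i/J_i = (9.160/44.0×10⁹)·(0.459/1.72×10^-7 + 0.424/1.59×10^-7 + 0.589/2.16×10^-7) = 1.676×10^-3 rad.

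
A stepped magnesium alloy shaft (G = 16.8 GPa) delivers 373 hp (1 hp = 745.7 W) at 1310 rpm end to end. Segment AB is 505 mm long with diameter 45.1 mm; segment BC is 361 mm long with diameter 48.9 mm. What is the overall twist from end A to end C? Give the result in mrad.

228 mrad

ω = 2π·1310/60 = 137.2 rad/s, so T = P/ω = 373×745.7 / 137.2 = 2028 N·m.
J_AB = π(0.0451)⁴/32 = 4.06×10^-7 m⁴; J_BC = π(0.0489)⁴/32 = 5.61×10^-7 m⁴.
θ = (T/G)·Σ L_i/J_i = (2028/16.8×10⁹)·(0.505/4.06×10^-7 + 0.361/5.61×10^-7) = 0.2277 rad.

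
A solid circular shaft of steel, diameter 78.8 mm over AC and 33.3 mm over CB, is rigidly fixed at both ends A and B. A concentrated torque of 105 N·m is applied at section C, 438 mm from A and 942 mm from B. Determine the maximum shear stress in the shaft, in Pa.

1.08e6 Pa

Compatibility: T_A·a/J_AC = T_B·b/J_CB with T_A + T_B = T₀.
J_AC = 3.79×10^-6 m⁴, J_CB = 1.21×10^-7 m⁴, so T_A = T₀·(J_AC/a)/((J_AC/a)+(J_CB/b)) = 103.5 N·m, T_B = 1.534 N·m.
τ in each portion: τ_AC = 1.08×10^6 Pa, τ_CB = 2.12×10^5 Pa; maximum is in AC.
τ_max = T_AC·r/J = 103.5·0.0394/3.79×10^-6 = 1.077×10^6 Pa.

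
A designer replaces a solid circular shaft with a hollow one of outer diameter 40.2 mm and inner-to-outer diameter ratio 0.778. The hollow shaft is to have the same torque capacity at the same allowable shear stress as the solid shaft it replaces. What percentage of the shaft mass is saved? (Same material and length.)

Equal τ_max and T ⇒ the solid shaft needs d_s³ = d_o³(1−k⁴), so d_s = 40.2·(1−0.778⁴)^(1/3) = 34.53 mm.
Area ratio A_h/A_s = d_o²(1−k²)/d_s² = (1−k²)/(1−k⁴)^(2/3) = 0.5350.
Mass saving = 1 − 0.5350 = 46.5 %.

46.5 %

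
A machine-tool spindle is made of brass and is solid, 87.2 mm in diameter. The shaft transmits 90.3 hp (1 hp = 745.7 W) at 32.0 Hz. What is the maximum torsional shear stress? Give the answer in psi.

373 psi

ω = 2π·32.0 = 201.1 rad/s, so T = P/ω = 90.3×745.7 / 201.1 = 334.9 N·m.
J = πd⁴/32 = π(0.0872)⁴/32 = 5.676×10^-6 m⁴.
τ_max = T·r/J = 334.9 × 0.0436 / 5.676×10^-6 = 2.572×10^6 Pa.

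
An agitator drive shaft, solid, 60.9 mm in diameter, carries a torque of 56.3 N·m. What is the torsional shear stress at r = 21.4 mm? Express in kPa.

J = πd⁴/32 = π(0.0609)⁴/32 = 1.350×10^-6 m⁴.
Shear stress varies linearly with radius: τ = T·r/J = 56.30 × 0.0214 / 1.350×10^-6 = 8.922×10^5 Pa.

892 kPa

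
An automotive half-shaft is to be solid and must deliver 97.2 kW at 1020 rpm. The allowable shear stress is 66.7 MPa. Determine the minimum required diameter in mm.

ω = 2π·1020/60 = 106.8 rad/s, so T = P/ω = 97.2×10³ / 106.8 = 910.0 N·m.
For a solid shaft τ_max = 16T/(πd³), so d = (16T/(π τ_allow))^(1/3) = (16·910.0/(π·6.67×10^7))^(1/3) = 0.04111 m.

41.1 mm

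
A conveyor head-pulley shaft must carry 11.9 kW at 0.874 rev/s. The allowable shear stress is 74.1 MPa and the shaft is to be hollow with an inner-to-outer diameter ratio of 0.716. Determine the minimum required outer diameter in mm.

58.7 mm

ω = 2π·0.874 = 5.492 rad/s, so T = P/ω = 11.9×10³ / 5.492 = 2167 N·m.
For a hollow shaft with d_i/d_o = 0.716: τ_max = 16T/(π d_o³ (1−k⁴)), so d_o = [16T/(π τ_allow (1−k⁴))]^(1/3) = [16·2167/(π·7.41×10^7·0.7372)]^(1/3) = 0.05868 m.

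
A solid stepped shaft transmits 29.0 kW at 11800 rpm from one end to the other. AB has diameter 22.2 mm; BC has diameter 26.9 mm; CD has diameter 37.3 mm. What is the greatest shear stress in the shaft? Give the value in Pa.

ω = 2π·11800/60 = 1236 rad/s, so T = P/ω = 29.0×10³ / 1236 = 23.47 N·m.
Under the same torque, τ_max = 16T/(πd³) is largest where d is smallest — segment AB (d = 22.2 mm).
τ_max = 16·23.47/(π·(0.0222)³) = 1.092×10^7 Pa.

1.09e7 Pa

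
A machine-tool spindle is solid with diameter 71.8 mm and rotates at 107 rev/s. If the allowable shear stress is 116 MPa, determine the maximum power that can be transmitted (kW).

J = πd⁴/32 = π(0.0718)⁴/32 = 2.609×10^-6 m⁴.
T_max = τ_allow·J/r = 1.16×10^8 × 2.609×10^-6 / 0.0359 = 8431 N·m.
ω = 2π·107 = 672.3 rad/s, so P_max = T_max·ω = 5.668×10^6 W.

5670 kW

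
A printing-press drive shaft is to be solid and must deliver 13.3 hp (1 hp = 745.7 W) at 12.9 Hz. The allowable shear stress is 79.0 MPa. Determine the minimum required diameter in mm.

ω = 2π·12.9 = 81.05 rad/s, so T = P/ω = 13.3×745.7 / 81.05 = 122.4 N·m.
For a solid shaft τ_max = 16T/(πd³), so d = (16T/(π τ_allow))^(1/3) = (16·122.4/(π·7.90×10^7))^(1/3) = 0.01991 m.

19.9 mm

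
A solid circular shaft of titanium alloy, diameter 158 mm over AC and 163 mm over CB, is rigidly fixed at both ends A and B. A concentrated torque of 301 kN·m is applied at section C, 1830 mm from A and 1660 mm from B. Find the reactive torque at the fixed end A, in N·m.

Compatibility: T_A·a/J_AC = T_B·b/J_CB with T_A + T_B = T₀.
J_AC = 6.12×10^-5 m⁴, J_CB = 6.93×10^-5 m⁴, so T_A = T₀·(J_AC/a)/((J_AC/a)+(J_CB/b)) = 133900 N·m, T_B = 167100 N·m.

134000 N·m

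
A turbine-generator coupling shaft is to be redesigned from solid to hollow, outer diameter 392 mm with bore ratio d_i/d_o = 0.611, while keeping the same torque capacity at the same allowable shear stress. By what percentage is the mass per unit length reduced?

Equal τ_max and T ⇒ the solid shaft needs d_s³ = d_o³(1−k⁴), so d_s = 392·(1−0.611⁴)^(1/3) = 372.9 mm.
Area ratio A_h/A_s = d_o²(1−k²)/d_s² = (1−k²)/(1−k⁴)^(2/3) = 0.6926.
Mass saving = 1 − 0.6926 = 30.7 %.

30.7 %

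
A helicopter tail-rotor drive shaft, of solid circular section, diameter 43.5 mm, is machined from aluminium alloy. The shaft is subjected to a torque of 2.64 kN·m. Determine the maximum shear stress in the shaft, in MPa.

J = πd⁴/32 = π(0.0435)⁴/32 = 3.515×10^-7 m⁴.
τ_max = T·r/J = 2640 × 0.0217 / 3.515×10^-7 = 1.633×10^8 Pa.

163 MPa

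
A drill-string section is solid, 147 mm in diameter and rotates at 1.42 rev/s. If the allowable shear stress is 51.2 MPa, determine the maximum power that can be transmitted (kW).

285 kW

J = πd⁴/32 = π(0.147)⁴/32 = 4.584×10^-5 m⁴.
T_max = τ_allow·J/r = 5.12×10^7 × 4.584×10^-5 / 0.0735 = 31930 N·m.
ω = 2π·1.42 = 8.922 rad/s, so P_max = T_max·ω = 2.849×10^5 W.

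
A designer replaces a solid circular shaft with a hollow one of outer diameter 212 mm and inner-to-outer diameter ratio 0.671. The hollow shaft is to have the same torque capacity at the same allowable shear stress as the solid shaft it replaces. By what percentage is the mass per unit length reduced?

Equal τ_max and T ⇒ the solid shaft needs d_s³ = d_o³(1−k⁴), so d_s = 212·(1−0.671⁴)^(1/3) = 196.6 mm.
Area ratio A_h/A_s = d_o²(1−k²)/d_s² = (1−k²)/(1−k⁴)^(2/3) = 0.6394.
Mass saving = 1 − 0.6394 = 36.1 %.

36.1 %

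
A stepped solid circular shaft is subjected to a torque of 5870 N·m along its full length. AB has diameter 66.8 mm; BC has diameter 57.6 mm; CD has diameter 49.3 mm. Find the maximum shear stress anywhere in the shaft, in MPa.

Under the same torque, τ_max = 16T/(πd³) is largest where d is smallest — segment CD (d = 49.3 mm).
τ_max = 16·5870/(π·(0.0493)³) = 2.495×10^8 Pa.

249 MPa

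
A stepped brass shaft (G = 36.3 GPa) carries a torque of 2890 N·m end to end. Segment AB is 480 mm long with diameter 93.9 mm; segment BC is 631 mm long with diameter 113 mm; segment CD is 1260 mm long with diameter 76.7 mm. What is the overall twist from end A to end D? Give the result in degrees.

J_AB = π(0.0939)⁴/32 = 7.63×10^-6 m⁴; J_BC = π(0.113)⁴/32 = 1.60×10^-5 m⁴; J_CD = π(0.0767)⁴/32 = 3.40×10^-6 m⁴.
θ = (T/G)·Σ L_i/J_i = (2890/36.3×10⁹)·(0.480/7.63×10^-6 + 0.631/1.60×10^-5 + 1.26/3.40×10^-6) = 0.03767 rad.

2.16°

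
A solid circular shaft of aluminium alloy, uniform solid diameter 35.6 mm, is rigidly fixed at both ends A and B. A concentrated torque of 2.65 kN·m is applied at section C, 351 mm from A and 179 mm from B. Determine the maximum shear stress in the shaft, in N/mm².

198 N/mm²

With uniform GJ and both ends fixed, compatibility θ_AC = θ_CB gives T_A·a = T_B·b, together with T_A + T_B = T₀.
T_A = T₀·b/(a+b) = 2650·179/530.0 = 895.0 N·m; T_B = 1755 N·m.
τ in each portion: τ_AC = 1.01×10^8 Pa, τ_CB = 1.98×10^8 Pa; maximum is in CB.
τ_max = T_CB·r/J = 1755·0.0178/1.58×10^-7 = 1.981×10^8 Pa.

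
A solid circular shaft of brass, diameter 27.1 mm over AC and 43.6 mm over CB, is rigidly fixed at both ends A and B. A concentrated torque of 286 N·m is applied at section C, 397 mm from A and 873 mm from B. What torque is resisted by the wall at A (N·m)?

70.7 N·m

Compatibility: T_A·a/J_AC = T_B·b/J_CB with T_A + T_B = T₀.
J_AC = 5.30×10^-8 m⁴, J_CB = 3.55×10^-7 m⁴, so T_A = T₀·(J_AC/a)/((J_AC/a)+(J_CB/b)) = 70.67 N·m, T_B = 215.3 N·m.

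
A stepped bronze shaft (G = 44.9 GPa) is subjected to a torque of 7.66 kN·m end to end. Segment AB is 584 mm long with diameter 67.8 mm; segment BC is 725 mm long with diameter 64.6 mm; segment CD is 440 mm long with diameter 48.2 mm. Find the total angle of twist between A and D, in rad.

J_AB = π(0.0678)⁴/32 = 2.07×10^-6 m⁴; J_BC = π(0.0646)⁴/32 = 1.71×10^-6 m⁴; J_CD = π(0.0482)⁴/32 = 5.30×10^-7 m⁴.
θ = (T/G)·Σ L_i/J_i = (7660/44.9×10⁹)·(0.584/2.07×10^-6 + 0.725/1.71×10^-6 + 0.440/5.30×10^-7) = 0.2620 rad.

0.262 rad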